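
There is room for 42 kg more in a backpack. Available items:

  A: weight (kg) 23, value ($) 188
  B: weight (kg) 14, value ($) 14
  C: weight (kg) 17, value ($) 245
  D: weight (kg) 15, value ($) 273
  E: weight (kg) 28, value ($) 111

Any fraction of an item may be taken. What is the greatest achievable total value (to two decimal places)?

599.74

Greedy by value/weight ratio, highest first.
Ratios (sorted): D 18.20, C 14.41, A 8.17, E 3.96, B 1.00
take D (15 @ 273); take C (17 @ 245); take 10/23 of A → 81.74. Capacity used 42/42.
Total value = 599.74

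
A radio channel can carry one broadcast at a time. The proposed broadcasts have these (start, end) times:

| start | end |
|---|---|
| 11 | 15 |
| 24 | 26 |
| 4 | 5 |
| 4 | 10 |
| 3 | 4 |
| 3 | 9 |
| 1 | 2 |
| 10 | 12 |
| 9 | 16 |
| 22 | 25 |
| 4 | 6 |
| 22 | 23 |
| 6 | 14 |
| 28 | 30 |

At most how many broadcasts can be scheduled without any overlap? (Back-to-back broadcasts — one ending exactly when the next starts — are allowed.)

By end time: (1,2), (3,4), (4,5), (4,6), (3,9), (4,10), (10,12), (6,14), (11,15), (9,16), (22,23), (22,25), (24,26), (28,30).
Pick (1,2); next start ≥ 2 → (3,4); next start ≥ 4 → (4,5); next start ≥ 5 → (10,12); next start ≥ 12 → (22,23); next start ≥ 23 → (24,26); next start ≥ 26 → (28,30).
Selected 7 broadcasts.

7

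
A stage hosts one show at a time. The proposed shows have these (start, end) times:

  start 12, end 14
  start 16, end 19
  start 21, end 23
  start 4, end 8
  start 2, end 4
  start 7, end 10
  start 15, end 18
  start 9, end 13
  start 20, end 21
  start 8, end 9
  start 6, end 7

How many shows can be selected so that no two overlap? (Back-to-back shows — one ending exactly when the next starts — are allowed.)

By end time: (2,4), (6,7), (4,8), (8,9), (7,10), (9,13), (12,14), (15,18), (16,19), (20,21), (21,23).
Pick (2,4); next start ≥ 4 → (6,7); next start ≥ 7 → (8,9); next start ≥ 9 → (9,13); next start ≥ 13 → (15,18); next start ≥ 18 → (20,21); next start ≥ 21 → (21,23).
Selected 7 shows.

7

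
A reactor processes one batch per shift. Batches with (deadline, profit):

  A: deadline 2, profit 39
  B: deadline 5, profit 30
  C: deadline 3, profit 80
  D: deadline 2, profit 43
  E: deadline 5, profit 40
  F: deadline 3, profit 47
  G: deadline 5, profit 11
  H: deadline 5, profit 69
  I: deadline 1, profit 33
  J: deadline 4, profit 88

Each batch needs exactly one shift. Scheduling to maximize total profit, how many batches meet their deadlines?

5

Take jobs in profit order; each goes to the latest open slot no later than its deadline.
By profit: J(d4,88), C(d3,80), H(d5,69), F(d3,47), D(d2,43), E(d5,40), A(d2,39), I(d1,33), B(d5,30), G(d5,11)
J→slot 4; C→slot 3; H→slot 5; F→slot 2; D→slot 1; E skipped; A skipped; I skipped; B skipped; G skipped.
5 of 10 scheduled.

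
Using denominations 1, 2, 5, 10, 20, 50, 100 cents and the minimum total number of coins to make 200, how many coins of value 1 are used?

200 − 2×100→0
Count of 1: 0

0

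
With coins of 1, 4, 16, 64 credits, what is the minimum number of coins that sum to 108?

6

Use the largest denomination that fits, subtract, and repeat.
108 − 1×64→44 − 2×16→12 − 3×4→0
Total coins = 1 + 2 + 3 = 6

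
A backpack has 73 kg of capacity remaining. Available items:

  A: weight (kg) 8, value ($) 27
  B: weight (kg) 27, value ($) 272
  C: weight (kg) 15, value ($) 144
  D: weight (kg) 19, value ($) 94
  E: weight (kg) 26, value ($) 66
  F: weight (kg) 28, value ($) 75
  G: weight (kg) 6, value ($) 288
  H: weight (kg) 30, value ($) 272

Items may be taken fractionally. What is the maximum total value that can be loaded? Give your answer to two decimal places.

Ratios (sorted): G 48.00, B 10.07, C 9.60, H 9.07, D 4.95, A 3.38, F 2.68, E 2.54
take G (6 @ 288); take B (27 @ 272); take C (15 @ 144); take 25/30 of H → 226.67. Capacity used 73/73.
Total value = 930.67

930.67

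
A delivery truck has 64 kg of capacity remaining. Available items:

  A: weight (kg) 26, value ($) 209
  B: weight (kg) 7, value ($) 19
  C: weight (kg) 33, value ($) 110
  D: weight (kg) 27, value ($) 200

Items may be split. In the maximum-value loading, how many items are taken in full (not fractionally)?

2

Greedy by value/weight ratio, highest first.
Ratios (sorted): A 8.04, D 7.41, C 3.33, B 2.71
take A (26 @ 209); take D (27 @ 200); take 11/33 of C → 36.67. Capacity used 64/64.
2 item(s) taken whole; one partial (take 11/33 of C).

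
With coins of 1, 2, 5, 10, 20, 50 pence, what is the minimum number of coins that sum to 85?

4

85 − 1×50→35 − 1×20→15 − 1×10→5 − 1×5→0
Total coins = 1 + 1 + 1 + 1 = 4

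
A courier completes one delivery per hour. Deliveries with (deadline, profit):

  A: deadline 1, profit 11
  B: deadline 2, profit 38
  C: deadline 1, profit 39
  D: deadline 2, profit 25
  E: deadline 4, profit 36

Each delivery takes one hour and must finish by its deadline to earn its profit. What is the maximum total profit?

Take jobs in profit order; each goes to the latest open slot no later than its deadline.
Profit order: C=39 B=38 E=36 D=25 A=11
Assign: C→slot 1, B→slot 2, E→slot 4, D skipped, A skipped.
Slots: [1:C] [2:B] [4:E]
Profit = 39 + 38 + 36 = 113

113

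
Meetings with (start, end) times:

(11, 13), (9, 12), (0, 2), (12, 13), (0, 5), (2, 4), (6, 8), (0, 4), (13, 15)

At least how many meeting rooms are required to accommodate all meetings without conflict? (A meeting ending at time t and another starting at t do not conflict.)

The answer is the maximum number of intervals overlapping at any instant.
Events (time:±→running): 0:+→1 0:+→2 0:+→3 … peak 3.

3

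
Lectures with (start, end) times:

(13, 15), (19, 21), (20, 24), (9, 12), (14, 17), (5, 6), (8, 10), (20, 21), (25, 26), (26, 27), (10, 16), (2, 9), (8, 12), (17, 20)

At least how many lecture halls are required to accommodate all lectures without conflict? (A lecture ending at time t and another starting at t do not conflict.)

3

starts: [2, 5, 8, 8, 9, 10, 13, 14, 17, 19, 20, 20, 25, 26]
ends:   [6, 9, 10, 12, 12, 15, 16, 17, 20, 21, 21, 24, 26, 27]
s2→1 s5→2 e6→1 s8→2 s8→3  — peak 3.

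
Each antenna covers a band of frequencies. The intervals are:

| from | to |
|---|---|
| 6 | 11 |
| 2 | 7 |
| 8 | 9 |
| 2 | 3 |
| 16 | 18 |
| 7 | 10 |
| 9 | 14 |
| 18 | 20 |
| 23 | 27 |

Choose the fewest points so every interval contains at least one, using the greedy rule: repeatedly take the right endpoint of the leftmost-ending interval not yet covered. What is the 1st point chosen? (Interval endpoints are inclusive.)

By right end: [2,3]  [2,7]  [8,9]  [7,10]  [6,11]  [9,14]  [16,18]  [18,20]  [23,27]
[2,3] uncovered → point at 3; [8,9] uncovered → point at 9; [16,18] uncovered → point at 18; [23,27] uncovered → point at 27.
Points: 3, 9, 18, 27 (4 total).

3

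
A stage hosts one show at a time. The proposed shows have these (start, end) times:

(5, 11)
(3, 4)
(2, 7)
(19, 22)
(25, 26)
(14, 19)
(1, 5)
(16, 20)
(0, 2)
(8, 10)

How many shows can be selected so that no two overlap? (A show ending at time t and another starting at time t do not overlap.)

Order by finish time; keep every interval that doesn't clash with the previous kept one.
Sorted by end: (0,2)  (3,4)  (1,5)  (2,7)  (8,10)  (5,11)  (14,19)  (16,20)  (19,22)  (25,26)
take (0,2); take (3,4); skip (1,5); skip (2,7); take (8,10); take (14,19); take (19,22); take (25,26).
Selected 6 shows.

6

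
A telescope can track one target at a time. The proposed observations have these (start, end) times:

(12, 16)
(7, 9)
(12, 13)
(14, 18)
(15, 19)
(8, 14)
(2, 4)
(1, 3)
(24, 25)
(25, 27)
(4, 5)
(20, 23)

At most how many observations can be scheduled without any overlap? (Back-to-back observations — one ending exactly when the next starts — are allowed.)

Sort by end time and greedily take each interval whose start is ≥ the last chosen end.
Sorted by end: (1,3)  (2,4)  (4,5)  (7,9)  (12,13)  (8,14)  (12,16)  (14,18)  (15,19)  (20,23)  (24,25)  (25,27)
take (1,3); take (4,5); take (7,9); take (12,13); take (14,18); skip (15,19); take (20,23); take (24,25); take (25,27).
Selected 8 observations.

8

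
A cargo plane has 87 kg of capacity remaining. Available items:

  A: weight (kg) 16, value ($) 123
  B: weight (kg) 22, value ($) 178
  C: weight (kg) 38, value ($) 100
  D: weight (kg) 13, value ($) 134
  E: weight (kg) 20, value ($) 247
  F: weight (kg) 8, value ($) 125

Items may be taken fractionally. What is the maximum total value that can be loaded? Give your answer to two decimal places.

828.05

Sort by value per unit weight and fill in that order.
Order: F (125/8=15.62) > E (247/20=12.35) > D (134/13=10.31) > B (178/22=8.09) > A (123/16=7.69) > C (100/38=2.63)
Fill: take F (8 @ 125) → take E (20 @ 247) → take D (13 @ 134) → take B (22 @ 178) → take A (16 @ 123) → take 8/38 of C → 21.05; 87/87 used.
Total value = 828.05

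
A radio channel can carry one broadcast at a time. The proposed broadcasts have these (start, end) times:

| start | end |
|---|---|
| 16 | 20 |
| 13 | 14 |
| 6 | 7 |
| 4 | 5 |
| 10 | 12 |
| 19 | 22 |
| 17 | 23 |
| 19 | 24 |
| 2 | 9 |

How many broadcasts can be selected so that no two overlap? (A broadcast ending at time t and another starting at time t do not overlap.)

Greedy by earliest finish: after sorting by end time, pick each interval compatible with the last pick.
By end time: (4,5), (6,7), (2,9), (10,12), (13,14), (16,20), (19,22), (17,23), (19,24).
Pick (4,5); next start ≥ 5 → (6,7); next start ≥ 7 → (10,12); next start ≥ 12 → (13,14); next start ≥ 14 → (16,20).
Selected 5 broadcasts.

5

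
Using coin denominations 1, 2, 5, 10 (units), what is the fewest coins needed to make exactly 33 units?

5

Use the largest denomination that fits, subtract, and repeat.
33 = 3×10 + 1×2 + 1×1
Total coins = 3 + 1 + 1 = 5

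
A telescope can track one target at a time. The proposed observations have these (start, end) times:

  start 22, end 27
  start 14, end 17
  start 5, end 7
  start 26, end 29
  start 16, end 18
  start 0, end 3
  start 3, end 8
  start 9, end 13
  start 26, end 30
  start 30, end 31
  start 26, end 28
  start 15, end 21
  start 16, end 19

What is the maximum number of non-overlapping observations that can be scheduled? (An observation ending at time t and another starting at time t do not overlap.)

Sort by end time and greedily take each interval whose start is ≥ the last chosen end.
By end time: (0,3), (5,7), (3,8), (9,13), (14,17), (16,18), (16,19), (15,21), (22,27), (26,28), (26,29), (26,30), (30,31).
Pick (0,3); next start ≥ 3 → (5,7); next start ≥ 7 → (9,13); next start ≥ 13 → (14,17); next start ≥ 17 → (22,27); next start ≥ 27 → (30,31).
Selected 6 observations.

6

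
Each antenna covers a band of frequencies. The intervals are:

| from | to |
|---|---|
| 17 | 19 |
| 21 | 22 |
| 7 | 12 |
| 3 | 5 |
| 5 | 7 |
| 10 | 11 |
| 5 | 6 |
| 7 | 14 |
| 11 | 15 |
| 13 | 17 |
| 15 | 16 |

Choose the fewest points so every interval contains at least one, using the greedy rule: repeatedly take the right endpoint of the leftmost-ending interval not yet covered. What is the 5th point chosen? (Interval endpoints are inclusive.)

22

Sorted: [3,5] [5,6] [5,7] [10,11] [7,12] [7,14] [11,15] [15,16] [13,17] [17,19] [21,22]
{[3,5],[5,6],[5,7]} hit by 5; {[10,11],[7,12],[7,14],[11,15]} hit by 11; {[15,16],[13,17]} hit by 16; {[17,19]} hit by 19; {[21,22]} hit by 22.
Points: 5, 11, 16, 19, 22 (5 total).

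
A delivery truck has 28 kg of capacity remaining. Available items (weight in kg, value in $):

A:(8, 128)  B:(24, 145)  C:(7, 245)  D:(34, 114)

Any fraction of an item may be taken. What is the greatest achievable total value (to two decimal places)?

Sort by value per unit weight and fill in that order.
Ratios (sorted): C 35.00, A 16.00, B 6.04, D 3.35
take C (7 @ 245); take A (8 @ 128); take 13/24 of B → 78.54. Capacity used 28/28.
Total value = 451.54

451.54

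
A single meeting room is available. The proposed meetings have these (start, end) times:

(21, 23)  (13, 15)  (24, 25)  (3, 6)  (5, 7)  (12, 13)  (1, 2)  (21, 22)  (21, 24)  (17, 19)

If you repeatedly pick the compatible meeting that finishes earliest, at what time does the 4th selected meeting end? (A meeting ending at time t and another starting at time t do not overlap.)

Sort by end time and greedily take each interval whose start is ≥ the last chosen end.
By end time: (1,2), (3,6), (5,7), (12,13), (13,15), (17,19), (21,22), (21,23), (21,24), (24,25).
Pick (1,2); next start ≥ 2 → (3,6); next start ≥ 6 → (12,13); next start ≥ 13 → (13,15); next start ≥ 15 → (17,19); next start ≥ 19 → (21,22); next start ≥ 22 → (24,25).
Selected: (1,2) (3,6) (12,13) (13,15) (17,19) (21,22) (24,25)

15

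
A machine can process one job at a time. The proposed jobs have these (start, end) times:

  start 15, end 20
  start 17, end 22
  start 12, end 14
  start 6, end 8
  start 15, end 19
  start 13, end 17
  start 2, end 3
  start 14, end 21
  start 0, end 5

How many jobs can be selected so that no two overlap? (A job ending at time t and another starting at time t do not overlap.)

4

Sorted by end: (2,3)  (0,5)  (6,8)  (12,14)  (13,17)  (15,19)  (15,20)  (14,21)  (17,22)
take (2,3); skip (0,5); take (6,8); take (12,14); take (15,19).
Selected 4 jobs.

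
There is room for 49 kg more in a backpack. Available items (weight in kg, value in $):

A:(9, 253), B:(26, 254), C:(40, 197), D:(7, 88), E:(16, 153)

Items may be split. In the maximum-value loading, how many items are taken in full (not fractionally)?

Greedy by value/weight ratio, highest first.
Ratios (sorted): A 28.11, D 12.57, B 9.77, E 9.56, C 4.92
take A (9 @ 253); take D (7 @ 88); take B (26 @ 254); take 7/16 of E → 66.94. Capacity used 49/49.
3 item(s) taken whole; one partial (take 7/16 of E).

3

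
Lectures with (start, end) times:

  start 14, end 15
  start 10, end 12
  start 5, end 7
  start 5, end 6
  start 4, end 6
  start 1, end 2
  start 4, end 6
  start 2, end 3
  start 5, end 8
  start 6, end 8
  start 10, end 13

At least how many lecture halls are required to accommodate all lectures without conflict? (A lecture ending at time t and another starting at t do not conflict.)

5

The answer is the maximum number of intervals overlapping at any instant.
starts: [1, 2, 4, 4, 5, 5, 5, 6, 10, 10, 14]
ends:   [2, 3, 6, 6, 6, 7, 8, 8, 12, 13, 15]
s1→1 e2→0 s2→1 e3→0 s4→1 s4→2 s5→3 s5→4 s5→5  — peak 5.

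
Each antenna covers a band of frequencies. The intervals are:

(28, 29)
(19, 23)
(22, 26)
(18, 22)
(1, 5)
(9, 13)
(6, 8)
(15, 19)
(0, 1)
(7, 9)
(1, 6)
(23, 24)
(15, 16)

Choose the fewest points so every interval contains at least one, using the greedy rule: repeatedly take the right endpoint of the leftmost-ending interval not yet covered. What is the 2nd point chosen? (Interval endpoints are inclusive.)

Sort by right endpoint; whenever an interval is uncovered, place a point at its right end.
Sorted: [0,1] [1,5] [1,6] [6,8] [7,9] [9,13] [15,16] [15,19] [18,22] [19,23] [23,24] [22,26] [28,29]
{[0,1],[1,5],[1,6]} hit by 1; {[6,8],[7,9]} hit by 8; {[9,13]} hit by 13; {[15,16],[15,19]} hit by 16; {[18,22],[19,23]} hit by 22; {[23,24],[22,26]} hit by 24; {[28,29]} hit by 29.
Points: 1, 8, 13, 16, 22, 24, 29 (7 total).

8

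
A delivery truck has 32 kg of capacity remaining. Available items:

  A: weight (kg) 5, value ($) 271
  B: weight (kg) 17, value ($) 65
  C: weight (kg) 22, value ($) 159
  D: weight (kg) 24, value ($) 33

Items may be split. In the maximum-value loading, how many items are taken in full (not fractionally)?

2

Sort by value per unit weight and fill in that order.
Ratios (sorted): A 54.20, C 7.23, B 3.82, D 1.38
take A (5 @ 271); take C (22 @ 159); take 5/17 of B → 19.12. Capacity used 32/32.
2 item(s) taken whole; one partial (take 5/17 of B).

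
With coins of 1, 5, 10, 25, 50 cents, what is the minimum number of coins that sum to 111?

111 − 2×50→11 − 1×10→1 − 1×1→0
Total coins = 2 + 1 + 1 = 4

4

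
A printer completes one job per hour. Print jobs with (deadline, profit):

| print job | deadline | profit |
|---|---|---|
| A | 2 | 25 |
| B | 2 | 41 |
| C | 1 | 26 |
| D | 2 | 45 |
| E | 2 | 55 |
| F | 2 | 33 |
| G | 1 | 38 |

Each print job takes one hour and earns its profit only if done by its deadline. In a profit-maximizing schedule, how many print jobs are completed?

2

Sort by profit descending; place each in the latest free slot ≤ its deadline.
Profit order: E=55 D=45 B=41 G=38 F=33 C=26 A=25
Assign: E→slot 2, D→slot 1, B skipped, G skipped, F skipped, C skipped, A skipped.
Slots: [1:D] [2:E]
2 of 7 scheduled.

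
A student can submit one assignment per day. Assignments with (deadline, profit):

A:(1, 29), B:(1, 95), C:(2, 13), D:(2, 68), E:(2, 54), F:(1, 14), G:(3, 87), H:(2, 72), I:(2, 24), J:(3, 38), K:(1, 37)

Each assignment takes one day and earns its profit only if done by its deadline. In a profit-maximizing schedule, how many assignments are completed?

Take jobs in profit order; each goes to the latest open slot no later than its deadline.
By profit: B(d1,95), G(d3,87), H(d2,72), D(d2,68), E(d2,54), J(d3,38), K(d1,37), A(d1,29), I(d2,24), F(d1,14), C(d2,13)
B→slot 1; G→slot 3; H→slot 2; D skipped; E skipped; J skipped; K skipped; A skipped; I skipped; F skipped; C skipped.
3 of 11 scheduled.

3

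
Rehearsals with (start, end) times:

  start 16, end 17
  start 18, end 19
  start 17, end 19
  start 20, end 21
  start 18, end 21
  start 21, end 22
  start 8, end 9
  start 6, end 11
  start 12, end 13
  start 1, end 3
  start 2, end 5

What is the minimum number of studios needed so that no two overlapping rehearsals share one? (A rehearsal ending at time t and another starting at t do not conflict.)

3

The answer is the maximum number of intervals overlapping at any instant.
Events (time:±→running): 1:+→1 2:+→2 3:-→1 5:-→0 6:+→1 8:+→2 9:-→1 11:-→0 12:+→1 13:-→0 16:+→1 17:-→0 17:+→1 18:+→2 18:+→3 … peak 3.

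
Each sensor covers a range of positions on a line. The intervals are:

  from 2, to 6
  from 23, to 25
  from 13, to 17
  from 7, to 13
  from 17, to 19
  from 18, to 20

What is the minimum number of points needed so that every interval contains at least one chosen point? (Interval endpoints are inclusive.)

Process intervals by earliest right end; each time one isn't hit yet, stab at its right endpoint.
Sorted: [2,6] [7,13] [13,17] [17,19] [18,20] [23,25]
{[2,6]} hit by 6; {[7,13],[13,17]} hit by 13; {[17,19],[18,20]} hit by 19; {[23,25]} hit by 25.
Points: 6, 13, 19, 25 (4 total).

4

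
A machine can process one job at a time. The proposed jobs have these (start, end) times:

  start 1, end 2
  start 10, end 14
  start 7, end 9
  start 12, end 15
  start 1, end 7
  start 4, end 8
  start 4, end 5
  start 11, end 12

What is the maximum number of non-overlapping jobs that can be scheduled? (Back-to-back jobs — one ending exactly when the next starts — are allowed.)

5

By end time: (1,2), (4,5), (1,7), (4,8), (7,9), (11,12), (10,14), (12,15).
Pick (1,2); next start ≥ 2 → (4,5); next start ≥ 5 → (7,9); next start ≥ 9 → (11,12); next start ≥ 12 → (12,15).
Selected 5 jobs.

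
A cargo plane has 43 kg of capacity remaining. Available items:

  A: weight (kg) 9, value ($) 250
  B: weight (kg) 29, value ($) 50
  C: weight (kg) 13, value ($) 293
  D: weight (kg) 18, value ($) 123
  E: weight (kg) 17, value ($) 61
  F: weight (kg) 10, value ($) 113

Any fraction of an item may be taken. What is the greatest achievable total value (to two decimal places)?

731.17

Order: A (250/9=27.78) > C (293/13=22.54) > F (113/10=11.30) > D (123/18=6.83) > E (61/17=3.59) > B (50/29=1.72)
Fill: take A (9 @ 250) → take C (13 @ 293) → take F (10 @ 113) → take 11/18 of D → 75.17; 43/43 used.
Total value = 731.17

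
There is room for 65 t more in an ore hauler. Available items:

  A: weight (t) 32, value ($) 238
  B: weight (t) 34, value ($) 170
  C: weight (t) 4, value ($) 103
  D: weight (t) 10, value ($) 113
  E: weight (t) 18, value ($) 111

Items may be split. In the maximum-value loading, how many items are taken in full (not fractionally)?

4

Ratios (sorted): C 25.75, D 11.30, A 7.44, E 6.17, B 5.00
take C (4 @ 103); take D (10 @ 113); take A (32 @ 238); take E (18 @ 111); take 1/34 of B → 5.00. Capacity used 65/65.
4 item(s) taken whole; one partial (take 1/34 of B).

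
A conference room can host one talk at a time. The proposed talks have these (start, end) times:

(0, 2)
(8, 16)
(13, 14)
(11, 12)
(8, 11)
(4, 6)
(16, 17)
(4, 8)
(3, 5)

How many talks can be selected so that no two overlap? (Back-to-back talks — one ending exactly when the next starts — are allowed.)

Greedy by earliest finish: after sorting by end time, pick each interval compatible with the last pick.
By end time: (0,2), (3,5), (4,6), (4,8), (8,11), (11,12), (13,14), (8,16), (16,17).
Pick (0,2); next start ≥ 2 → (3,5); next start ≥ 5 → (8,11); next start ≥ 11 → (11,12); next start ≥ 12 → (13,14); next start ≥ 14 → (16,17).
Selected 6 talks.

6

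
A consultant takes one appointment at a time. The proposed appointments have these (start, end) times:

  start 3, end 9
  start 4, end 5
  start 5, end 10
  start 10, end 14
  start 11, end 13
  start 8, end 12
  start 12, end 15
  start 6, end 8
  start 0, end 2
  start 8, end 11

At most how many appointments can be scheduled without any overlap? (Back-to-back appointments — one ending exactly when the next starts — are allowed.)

Sort by end time and greedily take each interval whose start is ≥ the last chosen end.
Sorted by end: (0,2)  (4,5)  (6,8)  (3,9)  (5,10)  (8,11)  (8,12)  (11,13)  (10,14)  (12,15)
take (0,2); take (4,5); take (6,8); take (8,11); skip (8,12); take (11,13); skip (10,14); skip (12,15).
Selected 5 appointments.

5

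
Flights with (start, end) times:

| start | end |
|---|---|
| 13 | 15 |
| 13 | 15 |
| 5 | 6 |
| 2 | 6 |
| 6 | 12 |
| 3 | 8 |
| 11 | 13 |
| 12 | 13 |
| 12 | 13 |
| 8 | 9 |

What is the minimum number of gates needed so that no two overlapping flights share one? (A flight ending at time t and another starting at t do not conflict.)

The answer is the maximum number of intervals overlapping at any instant.
starts: [2, 3, 5, 6, 8, 11, 12, 12, 13, 13]
ends:   [6, 6, 8, 9, 12, 13, 13, 13, 15, 15]
s2→1 s3→2 s5→3  — peak 3.

3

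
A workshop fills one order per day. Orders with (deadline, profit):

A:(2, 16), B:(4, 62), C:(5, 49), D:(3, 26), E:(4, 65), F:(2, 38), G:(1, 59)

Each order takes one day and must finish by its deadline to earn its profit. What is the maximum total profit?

273

Sort by profit descending; place each in the latest free slot ≤ its deadline.
By profit: E(d4,65), B(d4,62), G(d1,59), C(d5,49), F(d2,38), D(d3,26), A(d2,16)
E→slot 4; B→slot 3; G→slot 1; C→slot 5; F→slot 2; D skipped; A skipped.
Profit = 59 + 38 + 62 + 65 + 49 = 273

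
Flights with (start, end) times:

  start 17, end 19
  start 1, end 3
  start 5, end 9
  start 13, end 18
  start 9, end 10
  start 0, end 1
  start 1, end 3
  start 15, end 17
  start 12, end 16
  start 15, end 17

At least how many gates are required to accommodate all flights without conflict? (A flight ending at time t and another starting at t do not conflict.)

Count concurrent intervals with a sweep; the peak is the room count.
Events (time:±→running): 0:+→1 1:-→0 1:+→1 1:+→2 3:-→1 3:-→0 5:+→1 9:-→0 9:+→1 10:-→0 12:+→1 13:+→2 15:+→3 15:+→4 … peak 4.

4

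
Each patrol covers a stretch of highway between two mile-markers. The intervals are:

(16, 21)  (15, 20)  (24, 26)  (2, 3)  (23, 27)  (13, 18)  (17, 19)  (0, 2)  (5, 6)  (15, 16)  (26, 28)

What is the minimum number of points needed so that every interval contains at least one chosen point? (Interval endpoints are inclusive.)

Process intervals by earliest right end; each time one isn't hit yet, stab at its right endpoint.
Sorted: [0,2] [2,3] [5,6] [15,16] [13,18] [17,19] [15,20] [16,21] [24,26] [23,27] [26,28]
{[0,2],[2,3]} hit by 2; {[5,6]} hit by 6; {[15,16],[13,18]} hit by 16; {[17,19],[15,20],[16,21]} hit by 19; {[24,26],[23,27],[26,28]} hit by 26.
Points: 2, 6, 16, 19, 26 (5 total).

5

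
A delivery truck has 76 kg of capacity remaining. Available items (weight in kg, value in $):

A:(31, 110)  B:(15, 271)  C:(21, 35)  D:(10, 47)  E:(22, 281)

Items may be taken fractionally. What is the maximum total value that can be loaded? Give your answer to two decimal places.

701.90

Sort by value per unit weight and fill in that order.
Ratios (sorted): B 18.07, E 12.77, D 4.70, A 3.55, C 1.67
take B (15 @ 271); take E (22 @ 281); take D (10 @ 47); take 29/31 of A → 102.90. Capacity used 76/76.
Total value = 701.90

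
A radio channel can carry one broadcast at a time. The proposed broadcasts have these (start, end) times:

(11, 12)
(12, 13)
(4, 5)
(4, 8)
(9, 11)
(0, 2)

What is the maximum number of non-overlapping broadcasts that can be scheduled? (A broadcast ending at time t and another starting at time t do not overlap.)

5

By end time: (0,2), (4,5), (4,8), (9,11), (11,12), (12,13).
Pick (0,2); next start ≥ 2 → (4,5); next start ≥ 5 → (9,11); next start ≥ 11 → (11,12); next start ≥ 12 → (12,13).
Selected 5 broadcasts.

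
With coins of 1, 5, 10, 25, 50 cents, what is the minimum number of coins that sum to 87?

87 − 1×50→37 − 1×25→12 − 1×10→2 − 2×1→0
Total coins = 1 + 1 + 1 + 2 = 5

5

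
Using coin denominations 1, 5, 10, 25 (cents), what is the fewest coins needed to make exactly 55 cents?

3

55 − 2×25→5 − 1×5→0
Total coins = 2 + 1 = 3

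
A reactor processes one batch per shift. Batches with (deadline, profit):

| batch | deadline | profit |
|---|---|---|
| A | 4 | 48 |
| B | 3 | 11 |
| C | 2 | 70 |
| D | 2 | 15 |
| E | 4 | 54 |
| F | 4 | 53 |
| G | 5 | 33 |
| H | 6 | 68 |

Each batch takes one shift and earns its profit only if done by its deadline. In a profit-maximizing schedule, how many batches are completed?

Sort by profit descending; place each in the latest free slot ≤ its deadline.
Profit order: C=70 H=68 E=54 F=53 A=48 G=33 D=15 B=11
Assign: C→slot 2, H→slot 6, E→slot 4, F→slot 3, A→slot 1, G→slot 5, D skipped, B skipped.
Slots: [1:A] [2:C] [3:F] [4:E] [5:G] [6:H]
6 of 8 scheduled.

6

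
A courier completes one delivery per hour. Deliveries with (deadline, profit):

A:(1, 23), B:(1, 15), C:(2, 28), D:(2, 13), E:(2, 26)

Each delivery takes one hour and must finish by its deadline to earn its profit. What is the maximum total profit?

By profit: C(d2,28), E(d2,26), A(d1,23), B(d1,15), D(d2,13)
C→slot 2; E→slot 1; A skipped; B skipped; D skipped.
Profit = 26 + 28 = 54

54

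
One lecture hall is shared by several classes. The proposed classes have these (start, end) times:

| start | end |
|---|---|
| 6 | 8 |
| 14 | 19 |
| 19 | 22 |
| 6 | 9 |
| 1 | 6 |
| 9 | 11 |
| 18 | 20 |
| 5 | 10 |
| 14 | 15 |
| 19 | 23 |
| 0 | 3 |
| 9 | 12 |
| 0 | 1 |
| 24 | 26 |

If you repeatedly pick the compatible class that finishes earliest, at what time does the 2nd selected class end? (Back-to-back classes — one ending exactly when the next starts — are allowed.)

Sort by end time and greedily take each interval whose start is ≥ the last chosen end.
Sorted by end: (0,1)  (0,3)  (1,6)  (6,8)  (6,9)  (5,10)  (9,11)  (9,12)  (14,15)  (14,19)  (18,20)  (19,22)  (19,23)  (24,26)
take (0,1); take (1,6); take (6,8); skip (6,9); take (9,11); skip (9,12); take (14,15); take (18,20); take (24,26).
Selected: (0,1) (1,6) (6,8) (9,11) (14,15) (18,20) (24,26)

6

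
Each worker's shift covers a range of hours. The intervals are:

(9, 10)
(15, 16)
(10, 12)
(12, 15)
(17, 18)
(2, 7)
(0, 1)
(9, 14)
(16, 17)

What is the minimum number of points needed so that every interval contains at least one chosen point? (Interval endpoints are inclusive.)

Process intervals by earliest right end; each time one isn't hit yet, stab at its right endpoint.
Sorted: [0,1] [2,7] [9,10] [10,12] [9,14] [12,15] [15,16] [16,17] [17,18]
{[0,1]} hit by 1; {[2,7]} hit by 7; {[9,10],[10,12],[9,14]} hit by 10; {[12,15],[15,16]} hit by 15; {[16,17],[17,18]} hit by 17.
Points: 1, 7, 10, 15, 17 (5 total).

5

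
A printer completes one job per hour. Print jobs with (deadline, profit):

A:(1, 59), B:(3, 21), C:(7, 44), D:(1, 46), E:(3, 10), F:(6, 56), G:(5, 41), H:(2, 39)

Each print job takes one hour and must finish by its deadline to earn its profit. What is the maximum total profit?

260

Take jobs in profit order; each goes to the latest open slot no later than its deadline.
Profit order: A=59 F=56 D=46 C=44 G=41 H=39 B=21 E=10
Assign: A→slot 1, F→slot 6, D skipped, C→slot 7, G→slot 5, H→slot 2, B→slot 3, E skipped.
Slots: [1:A] [2:H] [3:B] [5:G] [6:F] [7:C]
Profit = 59 + 39 + 21 + 41 + 56 + 44 = 260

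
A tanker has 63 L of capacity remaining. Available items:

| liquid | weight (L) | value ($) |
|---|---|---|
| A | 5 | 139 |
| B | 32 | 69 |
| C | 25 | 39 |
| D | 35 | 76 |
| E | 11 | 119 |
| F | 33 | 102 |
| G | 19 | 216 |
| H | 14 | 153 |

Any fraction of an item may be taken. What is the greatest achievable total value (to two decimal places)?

Sort by value per unit weight and fill in that order.
Ratios (sorted): A 27.80, G 11.37, H 10.93, E 10.82, F 3.09, D 2.17, B 2.16, C 1.56
take A (5 @ 139); take G (19 @ 216); take H (14 @ 153); take E (11 @ 119); take 14/33 of F → 43.27. Capacity used 63/63.
Total value = 670.27

670.27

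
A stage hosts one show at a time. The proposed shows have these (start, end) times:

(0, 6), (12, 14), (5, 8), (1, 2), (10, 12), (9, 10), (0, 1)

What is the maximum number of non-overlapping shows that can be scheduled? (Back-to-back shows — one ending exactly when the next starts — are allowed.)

6

By end time: (0,1), (1,2), (0,6), (5,8), (9,10), (10,12), (12,14).
Pick (0,1); next start ≥ 1 → (1,2); next start ≥ 2 → (5,8); next start ≥ 8 → (9,10); next start ≥ 10 → (10,12); next start ≥ 12 → (12,14).
Selected 6 shows.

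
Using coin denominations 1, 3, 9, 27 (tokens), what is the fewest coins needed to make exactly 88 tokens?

88 − 3×27→7 − 2×3→1 − 1×1→0
Total coins = 3 + 2 + 1 = 6

6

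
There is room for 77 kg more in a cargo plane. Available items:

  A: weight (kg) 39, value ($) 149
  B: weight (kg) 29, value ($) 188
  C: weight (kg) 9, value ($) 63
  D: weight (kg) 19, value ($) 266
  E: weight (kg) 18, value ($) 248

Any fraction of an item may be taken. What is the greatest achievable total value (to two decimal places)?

Greedy by value/weight ratio, highest first.
Ratios (sorted): D 14.00, E 13.78, C 7.00, B 6.48, A 3.82
take D (19 @ 266); take E (18 @ 248); take C (9 @ 63); take B (29 @ 188); take 2/39 of A → 7.64. Capacity used 77/77.
Total value = 772.64

772.64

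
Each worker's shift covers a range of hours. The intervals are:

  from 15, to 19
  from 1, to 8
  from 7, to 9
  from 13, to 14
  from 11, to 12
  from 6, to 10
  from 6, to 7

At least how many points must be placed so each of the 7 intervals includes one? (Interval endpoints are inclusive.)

4

Sort by right endpoint; whenever an interval is uncovered, place a point at its right end.
By right end: [6,7]  [1,8]  [7,9]  [6,10]  [11,12]  [13,14]  [15,19]
[6,7] uncovered → point at 7; [11,12] uncovered → point at 12; [13,14] uncovered → point at 14; [15,19] uncovered → point at 19.
Points: 7, 12, 14, 19 (4 total).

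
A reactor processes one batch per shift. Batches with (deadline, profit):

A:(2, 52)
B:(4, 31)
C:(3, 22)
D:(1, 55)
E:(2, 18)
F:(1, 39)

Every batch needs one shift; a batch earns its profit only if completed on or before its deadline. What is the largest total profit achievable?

Sort by profit descending; place each in the latest free slot ≤ its deadline.
By profit: D(d1,55), A(d2,52), F(d1,39), B(d4,31), C(d3,22), E(d2,18)
D→slot 1; A→slot 2; F skipped; B→slot 4; C→slot 3; E skipped.
Profit = 55 + 52 + 22 + 31 = 160

160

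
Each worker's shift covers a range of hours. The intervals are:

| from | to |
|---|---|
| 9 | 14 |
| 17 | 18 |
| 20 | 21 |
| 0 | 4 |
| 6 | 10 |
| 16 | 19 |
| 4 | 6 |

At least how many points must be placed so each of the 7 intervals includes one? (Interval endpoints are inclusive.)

By right end: [0,4]  [4,6]  [6,10]  [9,14]  [17,18]  [16,19]  [20,21]
[0,4] uncovered → point at 4; [6,10] uncovered → point at 10; [17,18] uncovered → point at 18; [20,21] uncovered → point at 21.
Points: 4, 10, 18, 21 (4 total).

4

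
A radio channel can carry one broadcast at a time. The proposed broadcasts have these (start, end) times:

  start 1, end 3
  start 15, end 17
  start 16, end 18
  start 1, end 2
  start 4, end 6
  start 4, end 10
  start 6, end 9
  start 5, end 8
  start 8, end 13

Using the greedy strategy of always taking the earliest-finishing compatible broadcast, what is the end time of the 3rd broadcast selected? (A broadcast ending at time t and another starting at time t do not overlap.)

9

Greedy by earliest finish: after sorting by end time, pick each interval compatible with the last pick.
By end time: (1,2), (1,3), (4,6), (5,8), (6,9), (4,10), (8,13), (15,17), (16,18).
Pick (1,2); next start ≥ 2 → (4,6); next start ≥ 6 → (6,9); next start ≥ 9 → (15,17).
Selected: (1,2) (4,6) (6,9) (15,17)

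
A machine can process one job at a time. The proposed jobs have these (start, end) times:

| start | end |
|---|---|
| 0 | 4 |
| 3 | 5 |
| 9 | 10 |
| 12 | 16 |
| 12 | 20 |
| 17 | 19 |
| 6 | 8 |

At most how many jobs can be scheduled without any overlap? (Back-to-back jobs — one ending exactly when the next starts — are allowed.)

5

Greedy by earliest finish: after sorting by end time, pick each interval compatible with the last pick.
Sorted by end: (0,4)  (3,5)  (6,8)  (9,10)  (12,16)  (17,19)  (12,20)
take (0,4); skip (3,5); take (6,8); take (9,10); take (12,16); take (17,19).
Selected 5 jobs.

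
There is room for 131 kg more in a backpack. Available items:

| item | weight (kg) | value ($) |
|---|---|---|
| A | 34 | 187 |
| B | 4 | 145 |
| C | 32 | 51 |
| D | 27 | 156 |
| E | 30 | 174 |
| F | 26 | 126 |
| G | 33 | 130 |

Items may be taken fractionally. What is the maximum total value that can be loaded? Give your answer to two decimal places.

Greedy by value/weight ratio, highest first.
Order: B (145/4=36.25) > E (174/30=5.80) > D (156/27=5.78) > A (187/34=5.50) > F (126/26=4.85) > G (130/33=3.94) > C (51/32=1.59)
Fill: take B (4 @ 145) → take E (30 @ 174) → take D (27 @ 156) → take A (34 @ 187) → take F (26 @ 126) → take 10/33 of G → 39.39; 131/131 used.
Total value = 827.39

827.39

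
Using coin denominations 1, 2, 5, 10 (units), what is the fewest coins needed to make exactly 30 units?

Greedy: take as many of the largest coin as possible, then repeat with the remainder.
30 = 3×10
Total coins = 3 = 3

3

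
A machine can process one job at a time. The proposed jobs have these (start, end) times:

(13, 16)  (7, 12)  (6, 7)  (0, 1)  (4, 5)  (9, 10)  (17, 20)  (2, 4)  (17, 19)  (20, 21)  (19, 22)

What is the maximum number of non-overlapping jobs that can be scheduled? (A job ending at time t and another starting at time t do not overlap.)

Order by finish time; keep every interval that doesn't clash with the previous kept one.
Sorted by end: (0,1)  (2,4)  (4,5)  (6,7)  (9,10)  (7,12)  (13,16)  (17,19)  (17,20)  (20,21)  (19,22)
take (0,1); take (2,4); take (4,5); take (6,7); take (9,10); take (13,16); take (17,19); take (20,21); skip (19,22).
Selected 8 jobs.

8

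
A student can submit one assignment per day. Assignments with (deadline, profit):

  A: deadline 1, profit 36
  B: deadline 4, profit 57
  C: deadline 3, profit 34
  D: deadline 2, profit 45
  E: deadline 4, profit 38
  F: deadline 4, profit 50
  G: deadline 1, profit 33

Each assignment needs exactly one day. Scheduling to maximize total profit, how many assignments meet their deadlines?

4

By profit: B(d4,57), F(d4,50), D(d2,45), E(d4,38), A(d1,36), C(d3,34), G(d1,33)
B→slot 4; F→slot 3; D→slot 2; E→slot 1; A skipped; C skipped; G skipped.
4 of 7 scheduled.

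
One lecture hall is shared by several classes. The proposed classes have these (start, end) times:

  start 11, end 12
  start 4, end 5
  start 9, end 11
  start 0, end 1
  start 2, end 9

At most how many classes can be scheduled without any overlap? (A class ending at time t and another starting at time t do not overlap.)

4

Sorted by end: (0,1)  (4,5)  (2,9)  (9,11)  (11,12)
take (0,1); take (4,5); take (9,11); take (11,12).
Selected 4 classes.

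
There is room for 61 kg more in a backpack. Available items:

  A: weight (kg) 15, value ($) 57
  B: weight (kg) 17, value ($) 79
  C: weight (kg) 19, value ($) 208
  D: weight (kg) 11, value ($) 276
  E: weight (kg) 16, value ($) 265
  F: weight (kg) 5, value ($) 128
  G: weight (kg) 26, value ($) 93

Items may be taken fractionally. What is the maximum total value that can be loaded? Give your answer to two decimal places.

Ratios (sorted): F 25.60, D 25.09, E 16.56, C 10.95, B 4.65, A 3.80, G 3.58
take F (5 @ 128); take D (11 @ 276); take E (16 @ 265); take C (19 @ 208); take 10/17 of B → 46.47. Capacity used 61/61.
Total value = 923.47

923.47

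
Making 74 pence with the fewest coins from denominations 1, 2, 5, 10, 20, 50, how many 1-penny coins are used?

74 − 1×50→24 − 1×20→4 − 2×2→0
Count of 1: 0

0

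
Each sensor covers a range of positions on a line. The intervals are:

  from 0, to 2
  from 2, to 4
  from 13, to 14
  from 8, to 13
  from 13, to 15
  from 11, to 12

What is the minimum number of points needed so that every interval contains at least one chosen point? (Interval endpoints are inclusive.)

Process intervals by earliest right end; each time one isn't hit yet, stab at its right endpoint.
By right end: [0,2]  [2,4]  [11,12]  [8,13]  [13,14]  [13,15]
[0,2] uncovered → point at 2; [11,12] uncovered → point at 12; [13,14] uncovered → point at 14.
Points: 2, 12, 14 (3 total).

3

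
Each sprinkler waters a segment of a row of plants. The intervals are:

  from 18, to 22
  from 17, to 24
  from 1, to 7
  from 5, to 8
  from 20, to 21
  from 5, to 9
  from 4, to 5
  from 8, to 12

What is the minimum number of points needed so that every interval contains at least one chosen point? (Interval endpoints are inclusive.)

Sort by right endpoint; whenever an interval is uncovered, place a point at its right end.
By right end: [4,5]  [1,7]  [5,8]  [5,9]  [8,12]  [20,21]  [18,22]  [17,24]
[4,5] uncovered → point at 5; [8,12] uncovered → point at 12; [20,21] uncovered → point at 21.
Points: 5, 12, 21 (3 total).

3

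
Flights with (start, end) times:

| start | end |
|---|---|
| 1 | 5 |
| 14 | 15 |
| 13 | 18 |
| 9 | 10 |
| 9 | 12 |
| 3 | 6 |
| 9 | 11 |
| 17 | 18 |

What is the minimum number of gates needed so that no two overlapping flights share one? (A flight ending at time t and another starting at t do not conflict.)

3

Events (time:±→running): 1:+→1 3:+→2 5:-→1 6:-→0 9:+→1 9:+→2 9:+→3 … peak 3.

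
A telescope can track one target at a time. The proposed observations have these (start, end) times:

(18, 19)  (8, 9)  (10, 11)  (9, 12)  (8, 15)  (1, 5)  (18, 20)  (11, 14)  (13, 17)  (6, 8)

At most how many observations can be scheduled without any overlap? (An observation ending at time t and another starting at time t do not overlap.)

Sort by end time and greedily take each interval whose start is ≥ the last chosen end.
By end time: (1,5), (6,8), (8,9), (10,11), (9,12), (11,14), (8,15), (13,17), (18,19), (18,20).
Pick (1,5); next start ≥ 5 → (6,8); next start ≥ 8 → (8,9); next start ≥ 9 → (10,11); next start ≥ 11 → (11,14); next start ≥ 14 → (18,19).
Selected 6 observations.

6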